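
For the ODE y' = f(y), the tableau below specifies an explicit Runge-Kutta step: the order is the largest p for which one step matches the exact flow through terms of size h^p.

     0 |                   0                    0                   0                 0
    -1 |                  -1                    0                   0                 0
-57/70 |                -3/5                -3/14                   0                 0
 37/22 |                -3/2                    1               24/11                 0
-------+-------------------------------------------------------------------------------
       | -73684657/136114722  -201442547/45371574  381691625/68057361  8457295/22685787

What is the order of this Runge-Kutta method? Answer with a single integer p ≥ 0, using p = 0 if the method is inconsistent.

b = (-73684657/136114722, -201442547/45371574, 381691625/68057361, 8457295/22685787)
c = (0, -1, -57/70, 37/22)
Ac = (0, 0, 3/14, -1069/385)
Σ b_i: (-73684657/136114722)·1 + (-201442547/45371574)·1 + 381691625/68057361·1 + 8457295/22685787·1 = 1 ✓
b·c: (-201442547/45371574)·(-1) + 381691625/68057361·(-57/70) + 8457295/22685787·37/22 = 1/2 ✓
b·c²: (-201442547/45371574)·1 + 381691625/68057361·3249/4900 + 8457295/22685787·1369/484 = 1/3 ✓
b·Ac: 381691625/68057361·3/14 + 8457295/22685787·(-1069/385) = 1/6 ✓
b·c³: (-201442547/45371574)·(-1) + 381691625/68057361·(-185193/343000) + 8457295/22685787·50653/10648 = 11127811631/3493611198 ≠ 1/4 ⇒ order 3.
b·(c∘Ac): 381691625/68057361·(-171/980) + 8457295/22685787·(-39553/8470) = -246776407/90743148 ≠ 1/8
b·Ac²: 381691625/68057361·(-3/14) + 8457295/22685787·32969/13475 = -153332693/529335030 ≠ 1/12
b·A²c: 8457295/22685787·36/77 = 439340/2520643 ≠ 1/24

3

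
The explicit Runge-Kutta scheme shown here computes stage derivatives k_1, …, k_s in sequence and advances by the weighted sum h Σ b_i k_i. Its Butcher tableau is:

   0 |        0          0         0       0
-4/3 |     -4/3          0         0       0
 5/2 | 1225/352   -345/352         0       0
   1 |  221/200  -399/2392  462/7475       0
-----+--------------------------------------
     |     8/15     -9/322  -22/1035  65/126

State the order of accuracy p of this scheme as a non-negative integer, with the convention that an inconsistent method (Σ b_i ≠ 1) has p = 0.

4

b = (8/15, -9/322, -22/1035, 65/126)
c = (0, -4/3, 5/2, 1)
Ac = (0, 0, 115/88, 49/130)
Σ b_i: 8/15·1 + (-9/322)·1 + (-22/1035)·1 + 65/126·1 = 1 ✓
b·c: (-9/322)·(-4/3) + (-22/1035)·5/2 + 65/126·1 = 1/2 ✓
b·c²: (-9/322)·16/9 + (-22/1035)·25/4 + 65/126·1 = 1/3 ✓
b·Ac: (-22/1035)·115/88 + 65/126·49/130 = 1/6 ✓
b·c³: (-9/322)·(-64/27) + (-22/1035)·125/8 + 65/126·1 = 1/4 ✓
b·(c∘Ac): (-22/1035)·575/176 + 65/126·49/130 = 1/8 ✓
b·Ac²: (-22/1035)·(-115/66) + 65/126·7/78 = 1/12 ✓
b·A²c: 65/126·21/260 = 1/24 ✓; 4 stages ⇒ order 4.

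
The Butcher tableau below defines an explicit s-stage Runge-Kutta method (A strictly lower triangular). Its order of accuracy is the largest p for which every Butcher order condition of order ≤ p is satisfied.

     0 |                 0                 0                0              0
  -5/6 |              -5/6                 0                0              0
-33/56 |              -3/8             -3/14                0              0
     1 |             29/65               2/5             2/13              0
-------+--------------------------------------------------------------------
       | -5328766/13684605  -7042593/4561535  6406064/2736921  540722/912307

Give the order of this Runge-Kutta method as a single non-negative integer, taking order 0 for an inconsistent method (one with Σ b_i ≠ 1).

b = (-5328766/13684605, -7042593/4561535, 6406064/2736921, 540722/912307)
c = (0, -5/6, -33/56, 1)
Ac = (0, 0, 5/28, -463/1092)
Σ b_i: (-5328766/13684605)·1 + (-7042593/4561535)·1 + 6406064/2736921·1 + 540722/912307·1 = 1 ✓
b·c: (-7042593/4561535)·(-5/6) + 6406064/2736921·(-33/56) + 540722/912307·1 = 1/2 ✓
b·c²: (-7042593/4561535)·25/36 + 6406064/2736921·1089/3136 + 540722/912307·1 = 1/3 ✓
b·Ac: 6406064/2736921·5/28 + 540722/912307·(-463/1092) = 1/6 ✓
b·c³: (-7042593/4561535)·(-125/216) + 6406064/2736921·(-35937/175616) + 540722/912307·1 = 168403961/167200992 ≠ 1/4 ⇒ order 3.
b·(c∘Ac): 6406064/2736921·(-165/1568) + 540722/912307·(-463/1092) = -1361894/2736921 ≠ 1/8
b·Ac²: 6406064/2736921·(-25/168) + 540722/912307·60761/183456 = -12707479/83600496 ≠ 1/12
b·A²c: 540722/912307·5/182 = 14855/912307 ≠ 1/24

3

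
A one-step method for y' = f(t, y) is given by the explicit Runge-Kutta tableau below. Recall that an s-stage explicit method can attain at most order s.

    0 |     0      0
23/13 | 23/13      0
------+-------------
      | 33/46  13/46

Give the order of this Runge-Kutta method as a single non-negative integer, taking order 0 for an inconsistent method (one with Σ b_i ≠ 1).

b = (33/46, 13/46)
c = (0, 23/13)
Σ b_i: 33/46·1 + 13/46·1 = 1 ✓
b·c: 13/46·23/13 = 1/2 ✓; 2 stages ⇒ order 2.

2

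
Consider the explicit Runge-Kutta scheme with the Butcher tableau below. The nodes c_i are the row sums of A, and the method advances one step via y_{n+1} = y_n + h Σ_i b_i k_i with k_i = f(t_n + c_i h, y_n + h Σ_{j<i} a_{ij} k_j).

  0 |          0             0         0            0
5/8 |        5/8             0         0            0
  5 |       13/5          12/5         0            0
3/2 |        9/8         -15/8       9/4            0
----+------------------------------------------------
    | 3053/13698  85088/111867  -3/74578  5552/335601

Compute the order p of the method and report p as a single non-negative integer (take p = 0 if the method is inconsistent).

b = (3053/13698, 85088/111867, -3/74578, 5552/335601)
c = (0, 5/8, 5, 3/2)
Ac = (0, 0, 3/2, 645/64)
Σ b_i: 3053/13698·1 + 85088/111867·1 + (-3/74578)·1 + 5552/335601·1 = 1 ✓
b·c: 85088/111867·5/8 + (-3/74578)·5 + 5552/335601·3/2 = 1/2 ✓
b·c²: 85088/111867·25/64 + (-3/74578)·25 + 5552/335601·9/4 = 1/3 ✓
b·Ac: (-3/74578)·3/2 + 5552/335601·645/64 = 1/6 ✓
b·c³: 85088/111867·125/512 + (-3/74578)·125 + 5552/335601·27/8 = 8639/36528 ≠ 1/4 ⇒ order 3.
b·(c∘Ac): (-3/74578)·15/2 + 5552/335601·1935/128 = 10645/42616 ≠ 1/8
b·Ac²: (-3/74578)·15/16 + 5552/335601·28425/512 = 234835/255696 ≠ 1/12
b·A²c: 5552/335601·27/8 = 2082/37289 ≠ 1/24

3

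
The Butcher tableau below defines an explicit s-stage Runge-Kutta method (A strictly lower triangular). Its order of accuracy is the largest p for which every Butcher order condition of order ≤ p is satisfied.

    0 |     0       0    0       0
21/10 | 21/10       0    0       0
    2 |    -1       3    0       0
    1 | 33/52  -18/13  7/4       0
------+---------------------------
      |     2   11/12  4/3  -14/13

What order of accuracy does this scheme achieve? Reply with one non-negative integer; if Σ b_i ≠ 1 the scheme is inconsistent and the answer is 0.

0

b = (2, 11/12, 4/3, -14/13)
c = (0, 21/10, 2, 1)
Ac = (0, 0, 63/10, 77/130)
Σ b_i: 2·1 + 11/12·1 + 4/3·1 + (-14/13)·1 = 165/52 ≠ 1 ⇒ order 0.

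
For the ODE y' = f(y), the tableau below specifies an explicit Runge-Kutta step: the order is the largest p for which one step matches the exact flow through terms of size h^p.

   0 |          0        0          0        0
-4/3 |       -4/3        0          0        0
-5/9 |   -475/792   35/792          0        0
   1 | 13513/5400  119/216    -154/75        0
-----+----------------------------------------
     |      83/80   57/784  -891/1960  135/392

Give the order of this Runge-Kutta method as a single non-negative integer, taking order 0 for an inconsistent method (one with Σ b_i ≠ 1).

4

b = (83/80, 57/784, -891/1960, 135/392)
c = (0, -4/3, -5/9, 1)
Ac = (0, 0, -35/594, 329/810)
Σ b_i: 83/80·1 + 57/784·1 + (-891/1960)·1 + 135/392·1 = 1 ✓
b·c: 57/784·(-4/3) + (-891/1960)·(-5/9) + 135/392·1 = 1/2 ✓
b·c²: 57/784·16/9 + (-891/1960)·25/81 + 135/392·1 = 1/3 ✓
b·Ac: (-891/1960)·(-35/594) + 135/392·329/810 = 1/6 ✓
b·c³: 57/784·(-64/27) + (-891/1960)·(-125/729) + 135/392·1 = 1/4 ✓
b·(c∘Ac): (-891/1960)·175/5346 + 135/392·329/810 = 1/8 ✓
b·Ac²: (-891/1960)·70/891 + 135/392·28/81 = 1/12 ✓
b·A²c: 135/392·49/405 = 1/24 ✓; 4 stages ⇒ order 4.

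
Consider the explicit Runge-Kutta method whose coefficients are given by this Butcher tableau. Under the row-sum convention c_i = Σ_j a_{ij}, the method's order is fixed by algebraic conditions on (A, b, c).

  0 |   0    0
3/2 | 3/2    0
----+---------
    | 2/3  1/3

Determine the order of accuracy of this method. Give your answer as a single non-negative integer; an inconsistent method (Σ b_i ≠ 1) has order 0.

b = (2/3, 1/3)
c = (0, 3/2)
Σ b_i: 2/3·1 + 1/3·1 = 1 ✓
b·c: 1/3·3/2 = 1/2 ✓; 2 stages ⇒ order 2.

2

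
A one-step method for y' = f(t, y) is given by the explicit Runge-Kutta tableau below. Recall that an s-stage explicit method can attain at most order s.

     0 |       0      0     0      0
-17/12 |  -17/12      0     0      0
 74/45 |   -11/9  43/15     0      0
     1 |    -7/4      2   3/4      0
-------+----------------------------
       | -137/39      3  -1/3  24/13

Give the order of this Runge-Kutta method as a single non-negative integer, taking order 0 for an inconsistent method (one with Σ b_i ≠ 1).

b = (-137/39, 3, -1/3, 24/13)
c = (0, -17/12, 74/45, 1)
Ac = (0, 0, -731/180, -8/5)
Σ b_i: (-137/39)·1 + 3·1 + (-1/3)·1 + 24/13·1 = 1 ✓
b·c: 3·(-17/12) + (-1/3)·74/45 + 24/13·1 = -20723/7020 ≠ 1/2 ⇒ order 1.

1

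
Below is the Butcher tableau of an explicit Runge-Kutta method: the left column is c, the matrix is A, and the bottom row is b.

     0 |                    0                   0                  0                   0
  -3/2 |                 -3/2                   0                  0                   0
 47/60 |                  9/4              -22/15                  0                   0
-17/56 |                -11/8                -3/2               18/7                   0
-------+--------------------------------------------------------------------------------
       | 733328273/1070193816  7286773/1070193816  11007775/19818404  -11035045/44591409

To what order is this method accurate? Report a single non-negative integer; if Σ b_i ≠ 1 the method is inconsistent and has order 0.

3

b = (733328273/1070193816, 7286773/1070193816, 11007775/19818404, -11035045/44591409)
c = (0, -3/2, 47/60, -17/56)
Ac = (0, 0, 11/5, 597/140)
Σ b_i: 733328273/1070193816·1 + 7286773/1070193816·1 + 11007775/19818404·1 + (-11035045/44591409)·1 = 1 ✓
b·c: 7286773/1070193816·(-3/2) + 11007775/19818404·47/60 + (-11035045/44591409)·(-17/56) = 1/2 ✓
b·c²: 7286773/1070193816·9/4 + 11007775/19818404·2209/3600 + (-11035045/44591409)·289/3136 = 1/3 ✓
b·Ac: 11007775/19818404·11/5 + (-11035045/44591409)·597/140 = 1/6 ✓
b·c³: 7286773/1070193816·(-27/8) + 11007775/19818404·103823/216000 + (-11035045/44591409)·(-4913/175616) = 601510203937/2397234147840 ≠ 1/4 ⇒ order 3.
b·(c∘Ac): 11007775/19818404·517/300 + (-11035045/44591409)·(-10149/7840) = 202551759/158547232 ≠ 1/8
b·Ac²: 11007775/19818404·(-33/10) + (-11035045/44591409)·(-629/350) = -2476047083/1783656360 ≠ 1/12
b·A²c: (-11035045/44591409)·198/35 = -6936314/4954601 ≠ 1/24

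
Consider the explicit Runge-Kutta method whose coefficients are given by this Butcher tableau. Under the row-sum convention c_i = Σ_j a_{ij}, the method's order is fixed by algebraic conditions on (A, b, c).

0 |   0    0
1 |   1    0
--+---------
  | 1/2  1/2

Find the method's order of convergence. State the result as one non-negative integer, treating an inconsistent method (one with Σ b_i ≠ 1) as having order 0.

b = (1/2, 1/2)
c = (0, 1)
Σ b_i: 1/2·1 + 1/2·1 = 1 ✓
b·c: 1/2·1 = 1/2 ✓; 2 stages ⇒ order 2.

2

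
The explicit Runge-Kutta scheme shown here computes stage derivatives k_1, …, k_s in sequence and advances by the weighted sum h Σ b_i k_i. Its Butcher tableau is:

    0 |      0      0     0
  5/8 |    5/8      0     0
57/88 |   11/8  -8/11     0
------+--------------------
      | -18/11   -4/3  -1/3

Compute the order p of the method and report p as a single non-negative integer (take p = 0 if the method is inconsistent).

0

b = (-18/11, -4/3, -1/3)
c = (0, 5/8, 57/88)
Ac = (0, 0, -5/11)
Σ b_i: (-18/11)·1 + (-4/3)·1 + (-1/3)·1 = -109/33 ≠ 1 ⇒ order 0.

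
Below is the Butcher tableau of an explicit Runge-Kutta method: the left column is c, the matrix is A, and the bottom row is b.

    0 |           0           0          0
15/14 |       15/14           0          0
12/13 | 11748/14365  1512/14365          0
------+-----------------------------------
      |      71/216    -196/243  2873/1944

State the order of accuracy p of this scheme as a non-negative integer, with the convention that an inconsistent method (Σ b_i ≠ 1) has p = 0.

b = (71/216, -196/243, 2873/1944)
c = (0, 15/14, 12/13)
Ac = (0, 0, 324/2873)
Σ b_i: 71/216·1 + (-196/243)·1 + 2873/1944·1 = 1 ✓
b·c: (-196/243)·15/14 + 2873/1944·12/13 = 1/2 ✓
b·c²: (-196/243)·225/196 + 2873/1944·144/169 = 1/3 ✓
b·Ac: 2873/1944·324/2873 = 1/6 ✓; 3 stages ⇒ order 3.

3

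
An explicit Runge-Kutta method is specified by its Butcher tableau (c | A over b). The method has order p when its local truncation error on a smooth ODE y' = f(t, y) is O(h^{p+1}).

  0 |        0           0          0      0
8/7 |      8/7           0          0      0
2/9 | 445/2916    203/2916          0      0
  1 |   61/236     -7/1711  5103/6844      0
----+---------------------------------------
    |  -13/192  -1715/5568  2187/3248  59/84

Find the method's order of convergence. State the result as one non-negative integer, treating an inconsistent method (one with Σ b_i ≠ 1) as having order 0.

4

b = (-13/192, -1715/5568, 2187/3248, 59/84)
c = (0, 8/7, 2/9, 1)
Ac = (0, 0, 58/729, 19/118)
Σ b_i: (-13/192)·1 + (-1715/5568)·1 + 2187/3248·1 + 59/84·1 = 1 ✓
b·c: (-1715/5568)·8/7 + 2187/3248·2/9 + 59/84·1 = 1/2 ✓
b·c²: (-1715/5568)·64/49 + 2187/3248·4/81 + 59/84·1 = 1/3 ✓
b·Ac: 2187/3248·58/729 + 59/84·19/118 = 1/6 ✓
b·c³: (-1715/5568)·512/343 + 2187/3248·8/729 + 59/84·1 = 1/4 ✓
b·(c∘Ac): 2187/3248·116/6561 + 59/84·19/118 = 1/8 ✓
b·Ac²: 2187/3248·464/5103 + 59/84·13/413 = 1/12 ✓
b·A²c: 59/84·7/118 = 1/24 ✓; 4 stages ⇒ order 4.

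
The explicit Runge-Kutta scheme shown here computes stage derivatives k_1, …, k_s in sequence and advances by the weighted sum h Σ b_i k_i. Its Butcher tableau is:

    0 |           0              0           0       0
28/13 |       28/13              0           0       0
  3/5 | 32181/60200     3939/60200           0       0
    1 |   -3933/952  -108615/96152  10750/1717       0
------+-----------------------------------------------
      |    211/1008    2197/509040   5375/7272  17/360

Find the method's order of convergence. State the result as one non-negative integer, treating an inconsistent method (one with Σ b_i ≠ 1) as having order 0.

b = (211/1008, 2197/509040, 5375/7272, 17/360)
c = (0, 28/13, 3/5, 1)
Ac = (0, 0, 303/2150, 45/34)
Σ b_i: 211/1008·1 + 2197/509040·1 + 5375/7272·1 + 17/360·1 = 1 ✓
b·c: 2197/509040·28/13 + 5375/7272·3/5 + 17/360·1 = 1/2 ✓
b·c²: 2197/509040·784/169 + 5375/7272·9/25 + 17/360·1 = 1/3 ✓
b·Ac: 5375/7272·303/2150 + 17/360·45/34 = 1/6 ✓
b·c³: 2197/509040·21952/2197 + 5375/7272·27/125 + 17/360·1 = 1/4 ✓
b·(c∘Ac): 5375/7272·909/10750 + 17/360·45/34 = 1/8 ✓
b·Ac²: 5375/7272·4242/13975 + 17/360·(-660/221) = 1/12 ✓
b·A²c: 17/360·15/17 = 1/24 ✓; 4 stages ⇒ order 4.

4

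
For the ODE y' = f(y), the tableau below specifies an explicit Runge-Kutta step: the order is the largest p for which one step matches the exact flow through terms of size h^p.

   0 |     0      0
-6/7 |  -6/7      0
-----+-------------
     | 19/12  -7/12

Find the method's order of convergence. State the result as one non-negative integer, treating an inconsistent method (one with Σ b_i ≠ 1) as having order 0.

b = (19/12, -7/12)
c = (0, -6/7)
Σ b_i: 19/12·1 + (-7/12)·1 = 1 ✓
b·c: (-7/12)·(-6/7) = 1/2 ✓; 2 stages ⇒ order 2.

2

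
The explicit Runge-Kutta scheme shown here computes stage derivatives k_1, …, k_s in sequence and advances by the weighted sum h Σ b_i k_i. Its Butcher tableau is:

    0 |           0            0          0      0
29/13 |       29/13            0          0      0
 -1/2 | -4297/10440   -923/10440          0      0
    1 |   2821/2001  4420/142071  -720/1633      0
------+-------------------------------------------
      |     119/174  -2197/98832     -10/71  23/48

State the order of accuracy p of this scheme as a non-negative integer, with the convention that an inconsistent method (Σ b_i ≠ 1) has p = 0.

b = (119/174, -2197/98832, -10/71, 23/48)
c = (0, 29/13, -1/2, 1)
Ac = (0, 0, -71/360, 20/69)
Σ b_i: 119/174·1 + (-2197/98832)·1 + (-10/71)·1 + 23/48·1 = 1 ✓
b·c: (-2197/98832)·29/13 + (-10/71)·(-1/2) + 23/48·1 = 1/2 ✓
b·c²: (-2197/98832)·841/169 + (-10/71)·1/4 + 23/48·1 = 1/3 ✓
b·Ac: (-10/71)·(-71/360) + 23/48·20/69 = 1/6 ✓
b·c³: (-2197/98832)·24389/2197 + (-10/71)·(-1/8) + 23/48·1 = 1/4 ✓
b·(c∘Ac): (-10/71)·71/720 + 23/48·20/69 = 1/8 ✓
b·Ac²: (-10/71)·(-2059/4680) + 23/48·40/897 = 1/12 ✓
b·A²c: 23/48·2/23 = 1/24 ✓; 4 stages ⇒ order 4.

4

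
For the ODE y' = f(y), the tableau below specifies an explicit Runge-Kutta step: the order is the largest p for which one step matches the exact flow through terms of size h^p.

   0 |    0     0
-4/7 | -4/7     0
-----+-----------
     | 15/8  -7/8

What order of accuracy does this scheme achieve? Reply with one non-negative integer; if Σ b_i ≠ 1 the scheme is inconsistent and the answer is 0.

b = (15/8, -7/8)
c = (0, -4/7)
Σ b_i: 15/8·1 + (-7/8)·1 = 1 ✓
b·c: (-7/8)·(-4/7) = 1/2 ✓; 2 stages ⇒ order 2.

2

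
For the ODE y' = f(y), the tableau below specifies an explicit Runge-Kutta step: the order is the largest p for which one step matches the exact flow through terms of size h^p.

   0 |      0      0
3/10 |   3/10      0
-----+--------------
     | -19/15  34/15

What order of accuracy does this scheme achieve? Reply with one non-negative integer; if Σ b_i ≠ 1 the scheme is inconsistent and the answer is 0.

1

b = (-19/15, 34/15)
c = (0, 3/10)
Σ b_i: (-19/15)·1 + 34/15·1 = 1 ✓
b·c: 34/15·3/10 = 17/25 ≠ 1/2 ⇒ order 1.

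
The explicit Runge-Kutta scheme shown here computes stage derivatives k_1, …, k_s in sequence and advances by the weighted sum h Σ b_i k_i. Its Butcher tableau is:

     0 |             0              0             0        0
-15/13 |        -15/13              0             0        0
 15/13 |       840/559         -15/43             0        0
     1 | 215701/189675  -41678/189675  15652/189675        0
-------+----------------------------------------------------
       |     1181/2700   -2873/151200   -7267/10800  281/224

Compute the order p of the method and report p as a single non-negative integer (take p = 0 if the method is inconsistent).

4

b = (1181/2700, -2873/151200, -7267/10800, 281/224)
c = (0, -15/13, 15/13, 1)
Ac = (0, 0, 225/559, 98/281)
Σ b_i: 1181/2700·1 + (-2873/151200)·1 + (-7267/10800)·1 + 281/224·1 = 1 ✓
b·c: (-2873/151200)·(-15/13) + (-7267/10800)·15/13 + 281/224·1 = 1/2 ✓
b·c²: (-2873/151200)·225/169 + (-7267/10800)·225/169 + 281/224·1 = 1/3 ✓
b·Ac: (-7267/10800)·225/559 + 281/224·98/281 = 1/6 ✓
b·c³: (-2873/151200)·(-3375/2197) + (-7267/10800)·3375/2197 + 281/224·1 = 1/4 ✓
b·(c∘Ac): (-7267/10800)·3375/7267 + 281/224·98/281 = 1/8 ✓
b·Ac²: (-7267/10800)·(-3375/7267) + 281/224·(-154/843) = 1/12 ✓
b·A²c: 281/224·28/843 = 1/24 ✓; 4 stages ⇒ order 4.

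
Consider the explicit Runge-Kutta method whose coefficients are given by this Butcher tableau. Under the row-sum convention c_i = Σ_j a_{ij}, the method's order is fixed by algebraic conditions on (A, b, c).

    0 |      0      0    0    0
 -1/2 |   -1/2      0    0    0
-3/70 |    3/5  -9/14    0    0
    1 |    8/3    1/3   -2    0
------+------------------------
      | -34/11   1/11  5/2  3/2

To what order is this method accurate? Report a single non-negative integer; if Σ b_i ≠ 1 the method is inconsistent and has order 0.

b = (-34/11, 1/11, 5/2, 3/2)
c = (0, -1/2, -3/70, 1)
Ac = (0, 0, 9/28, -17/210)
Σ b_i: (-34/11)·1 + 1/11·1 + 5/2·1 + 3/2·1 = 1 ✓
b·c: 1/11·(-1/2) + 5/2·(-3/70) + 3/2·1 = 415/308 ≠ 1/2 ⇒ order 1.

1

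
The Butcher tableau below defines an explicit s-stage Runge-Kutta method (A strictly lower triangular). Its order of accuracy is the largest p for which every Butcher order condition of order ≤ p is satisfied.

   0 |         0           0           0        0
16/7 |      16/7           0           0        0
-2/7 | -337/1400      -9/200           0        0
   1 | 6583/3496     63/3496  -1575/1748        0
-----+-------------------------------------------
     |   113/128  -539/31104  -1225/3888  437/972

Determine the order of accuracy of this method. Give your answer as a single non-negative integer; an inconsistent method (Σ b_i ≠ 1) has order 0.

b = (113/128, -539/31104, -1225/3888, 437/972)
c = (0, 16/7, -2/7, 1)
Ac = (0, 0, -18/175, 261/874)
Σ b_i: 113/128·1 + (-539/31104)·1 + (-1225/3888)·1 + 437/972·1 = 1 ✓
b·c: (-539/31104)·16/7 + (-1225/3888)·(-2/7) + 437/972·1 = 1/2 ✓
b·c²: (-539/31104)·256/49 + (-1225/3888)·4/49 + 437/972·1 = 1/3 ✓
b·Ac: (-1225/3888)·(-18/175) + 437/972·261/874 = 1/6 ✓
b·c³: (-539/31104)·4096/343 + (-1225/3888)·(-8/343) + 437/972·1 = 1/4 ✓
b·(c∘Ac): (-1225/3888)·36/1225 + 437/972·261/874 = 1/8 ✓
b·Ac²: (-1225/3888)·(-288/1225) + 437/972·9/437 = 1/12 ✓
b·A²c: 437/972·81/874 = 1/24 ✓; 4 stages ⇒ order 4.

4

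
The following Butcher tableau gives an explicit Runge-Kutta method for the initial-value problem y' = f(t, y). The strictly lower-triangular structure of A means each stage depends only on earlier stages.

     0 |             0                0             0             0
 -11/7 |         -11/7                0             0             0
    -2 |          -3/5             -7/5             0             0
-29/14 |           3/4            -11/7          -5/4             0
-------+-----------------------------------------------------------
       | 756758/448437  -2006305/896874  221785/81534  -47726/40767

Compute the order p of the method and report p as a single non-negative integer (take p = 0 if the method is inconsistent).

b = (756758/448437, -2006305/896874, 221785/81534, -47726/40767)
c = (0, -11/7, -2, -29/14)
Ac = (0, 0, 11/5, 487/98)
Σ b_i: 756758/448437·1 + (-2006305/896874)·1 + 221785/81534·1 + (-47726/40767)·1 = 1 ✓
b·c: (-2006305/896874)·(-11/7) + 221785/81534·(-2) + (-47726/40767)·(-29/14) = 1/2 ✓
b·c²: (-2006305/896874)·121/49 + 221785/81534·4 + (-47726/40767)·841/196 = 1/3 ✓
b·Ac: 221785/81534·11/5 + (-47726/40767)·487/98 = 1/6 ✓
b·c³: (-2006305/896874)·(-1331/343) + 221785/81534·(-8) + (-47726/40767)·(-24389/2744) = -1017929/380492 ≠ 1/4 ⇒ order 3.
b·(c∘Ac): 221785/81534·(-22/5) + (-47726/40767)·(-14123/1372) = 15641/190246 ≠ 1/8
b·Ac²: 221785/81534·(-121/35) + (-47726/40767)·(-3046/343) = 566411/570738 ≠ 1/12
b·A²c: (-47726/40767)·(-11/4) = 262493/81534 ≠ 1/24

3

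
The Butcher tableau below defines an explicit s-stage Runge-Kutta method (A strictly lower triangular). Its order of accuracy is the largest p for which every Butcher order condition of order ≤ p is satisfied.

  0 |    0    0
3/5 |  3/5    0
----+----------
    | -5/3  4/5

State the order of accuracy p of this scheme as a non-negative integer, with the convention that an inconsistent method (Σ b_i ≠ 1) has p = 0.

b = (-5/3, 4/5)
c = (0, 3/5)
Σ b_i: (-5/3)·1 + 4/5·1 = -13/15 ≠ 1 ⇒ order 0.

0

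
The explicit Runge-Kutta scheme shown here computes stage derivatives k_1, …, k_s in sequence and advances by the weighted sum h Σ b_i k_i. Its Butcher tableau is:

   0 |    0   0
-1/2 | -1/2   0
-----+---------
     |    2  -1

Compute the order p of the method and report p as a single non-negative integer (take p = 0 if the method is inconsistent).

2

b = (2, -1)
c = (0, -1/2)
Σ b_i: 2·1 + (-1)·1 = 1 ✓
b·c: (-1)·(-1/2) = 1/2 ✓; 2 stages ⇒ order 2.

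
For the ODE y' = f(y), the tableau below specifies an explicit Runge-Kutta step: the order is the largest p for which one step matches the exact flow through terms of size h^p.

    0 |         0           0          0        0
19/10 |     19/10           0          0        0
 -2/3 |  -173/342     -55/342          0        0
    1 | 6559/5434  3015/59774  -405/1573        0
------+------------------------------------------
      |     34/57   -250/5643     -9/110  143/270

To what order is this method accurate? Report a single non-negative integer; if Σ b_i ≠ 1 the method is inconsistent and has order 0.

b = (34/57, -250/5643, -9/110, 143/270)
c = (0, 19/10, -2/3, 1)
Ac = (0, 0, -11/36, 153/572)
Σ b_i: 34/57·1 + (-250/5643)·1 + (-9/110)·1 + 143/270·1 = 1 ✓
b·c: (-250/5643)·19/10 + (-9/110)·(-2/3) + 143/270·1 = 1/2 ✓
b·c²: (-250/5643)·361/100 + (-9/110)·4/9 + 143/270·1 = 1/3 ✓
b·Ac: (-9/110)·(-11/36) + 143/270·153/572 = 1/6 ✓
b·c³: (-250/5643)·6859/1000 + (-9/110)·(-8/27) + 143/270·1 = 1/4 ✓
b·(c∘Ac): (-9/110)·11/54 + 143/270·153/572 = 1/8 ✓
b·Ac²: (-9/110)·(-209/360) + 143/270·387/5720 = 1/12 ✓
b·A²c: 143/270·45/572 = 1/24 ✓; 4 stages ⇒ order 4.

4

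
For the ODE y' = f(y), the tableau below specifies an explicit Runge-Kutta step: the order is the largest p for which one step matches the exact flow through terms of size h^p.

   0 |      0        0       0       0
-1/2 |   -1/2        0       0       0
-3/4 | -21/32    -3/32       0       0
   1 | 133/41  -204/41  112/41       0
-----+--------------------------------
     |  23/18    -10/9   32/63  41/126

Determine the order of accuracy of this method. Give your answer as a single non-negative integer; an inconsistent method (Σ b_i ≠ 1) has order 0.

b = (23/18, -10/9, 32/63, 41/126)
c = (0, -1/2, -3/4, 1)
Ac = (0, 0, 3/64, 18/41)
Σ b_i: 23/18·1 + (-10/9)·1 + 32/63·1 + 41/126·1 = 1 ✓
b·c: (-10/9)·(-1/2) + 32/63·(-3/4) + 41/126·1 = 1/2 ✓
b·c²: (-10/9)·1/4 + 32/63·9/16 + 41/126·1 = 1/3 ✓
b·Ac: 32/63·3/64 + 41/126·18/41 = 1/6 ✓
b·c³: (-10/9)·(-1/8) + 32/63·(-27/64) + 41/126·1 = 1/4 ✓
b·(c∘Ac): 32/63·(-9/256) + 41/126·18/41 = 1/8 ✓
b·Ac²: 32/63·(-3/128) + 41/126·12/41 = 1/12 ✓
b·A²c: 41/126·21/164 = 1/24 ✓; 4 stages ⇒ order 4.

4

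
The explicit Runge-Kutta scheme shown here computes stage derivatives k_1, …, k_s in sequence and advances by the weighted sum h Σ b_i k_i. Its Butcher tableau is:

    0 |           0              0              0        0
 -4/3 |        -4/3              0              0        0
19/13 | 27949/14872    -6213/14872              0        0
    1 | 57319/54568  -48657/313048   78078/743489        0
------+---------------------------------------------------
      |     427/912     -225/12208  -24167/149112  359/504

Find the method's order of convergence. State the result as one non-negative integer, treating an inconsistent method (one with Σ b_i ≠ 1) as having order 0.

4

b = (427/912, -225/12208, -24167/149112, 359/504)
c = (0, -4/3, 19/13, 1)
Ac = (0, 0, 2071/3718, 259/718)
Σ b_i: 427/912·1 + (-225/12208)·1 + (-24167/149112)·1 + 359/504·1 = 1 ✓
b·c: (-225/12208)·(-4/3) + (-24167/149112)·19/13 + 359/504·1 = 1/2 ✓
b·c²: (-225/12208)·16/9 + (-24167/149112)·361/169 + 359/504·1 = 1/3 ✓
b·Ac: (-24167/149112)·2071/3718 + 359/504·259/718 = 1/6 ✓
b·c³: (-225/12208)·(-64/27) + (-24167/149112)·6859/2197 + 359/504·1 = 1/4 ✓
b·(c∘Ac): (-24167/149112)·39349/48334 + 359/504·259/718 = 1/8 ✓
b·Ac²: (-24167/149112)·(-4142/5577) + 359/504·(-56/1077) = 1/12 ✓
b·A²c: 359/504·21/359 = 1/24 ✓; 4 stages ⇒ order 4.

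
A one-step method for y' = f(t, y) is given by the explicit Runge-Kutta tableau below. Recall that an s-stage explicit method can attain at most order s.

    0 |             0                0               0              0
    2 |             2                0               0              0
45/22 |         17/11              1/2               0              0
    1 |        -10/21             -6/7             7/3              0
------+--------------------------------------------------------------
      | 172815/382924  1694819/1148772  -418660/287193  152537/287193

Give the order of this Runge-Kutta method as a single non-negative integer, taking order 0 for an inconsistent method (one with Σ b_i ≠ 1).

3

b = (172815/382924, 1694819/1148772, -418660/287193, 152537/287193)
c = (0, 2, 45/22, 1)
Ac = (0, 0, 1, 471/154)
Σ b_i: 172815/382924·1 + 1694819/1148772·1 + (-418660/287193)·1 + 152537/287193·1 = 1 ✓
b·c: 1694819/1148772·2 + (-418660/287193)·45/22 + 152537/287193·1 = 1/2 ✓
b·c²: 1694819/1148772·4 + (-418660/287193)·2025/484 + 152537/287193·1 = 1/3 ✓
b·Ac: (-418660/287193)·1 + 152537/287193·471/154 = 1/6 ✓
b·c³: 1694819/1148772·8 + (-418660/287193)·91125/10648 + 152537/287193·1 = -298425/2106082 ≠ 1/4 ⇒ order 3.
b·(c∘Ac): (-418660/287193)·45/22 + 152537/287193·471/154 = -259883/191462 ≠ 1/8
b·Ac²: (-418660/287193)·2 + 152537/287193·21459/3388 = 5668199/12636492 ≠ 1/12
b·A²c: 152537/287193·7/3 = 1067759/861579 ≠ 1/24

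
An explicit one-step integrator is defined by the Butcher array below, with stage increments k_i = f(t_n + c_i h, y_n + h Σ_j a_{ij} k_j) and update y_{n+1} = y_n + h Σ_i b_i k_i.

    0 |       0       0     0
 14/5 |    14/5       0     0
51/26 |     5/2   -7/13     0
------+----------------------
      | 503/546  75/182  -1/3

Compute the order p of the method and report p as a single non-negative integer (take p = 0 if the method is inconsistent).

b = (503/546, 75/182, -1/3)
c = (0, 14/5, 51/26)
Ac = (0, 0, -98/65)
Σ b_i: 503/546·1 + 75/182·1 + (-1/3)·1 = 1 ✓
b·c: 75/182·14/5 + (-1/3)·51/26 = 1/2 ✓
b·c²: 75/182·196/25 + (-1/3)·2601/676 = 1317/676 ≠ 1/3 ⇒ order 2.
b·Ac: (-1/3)·(-98/65) = 98/195 ≠ 1/6

2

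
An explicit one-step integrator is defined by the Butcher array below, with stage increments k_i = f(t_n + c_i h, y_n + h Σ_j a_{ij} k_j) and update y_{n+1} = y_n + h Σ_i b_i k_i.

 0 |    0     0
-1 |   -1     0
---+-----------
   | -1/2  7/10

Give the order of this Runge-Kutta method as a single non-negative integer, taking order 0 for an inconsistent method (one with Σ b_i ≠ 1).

0

b = (-1/2, 7/10)
c = (0, -1)
Σ b_i: (-1/2)·1 + 7/10·1 = 1/5 ≠ 1 ⇒ order 0.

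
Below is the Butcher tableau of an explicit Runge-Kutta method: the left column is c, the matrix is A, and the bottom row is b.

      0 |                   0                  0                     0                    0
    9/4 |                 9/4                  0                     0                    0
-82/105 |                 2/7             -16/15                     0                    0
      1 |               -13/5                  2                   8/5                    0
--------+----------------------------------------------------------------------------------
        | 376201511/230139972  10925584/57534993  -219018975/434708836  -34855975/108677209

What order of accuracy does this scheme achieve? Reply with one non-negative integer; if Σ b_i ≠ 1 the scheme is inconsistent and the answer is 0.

3

b = (376201511/230139972, 10925584/57534993, -219018975/434708836, -34855975/108677209)
c = (0, 9/4, -82/105, 1)
Ac = (0, 0, -12/5, 3413/1050)
Σ b_i: 376201511/230139972·1 + 10925584/57534993·1 + (-219018975/434708836)·1 + (-34855975/108677209)·1 = 1 ✓
b·c: 10925584/57534993·9/4 + (-219018975/434708836)·(-82/105) + (-34855975/108677209)·1 = 1/2 ✓
b·c²: 10925584/57534993·81/16 + (-219018975/434708836)·6724/11025 + (-34855975/108677209)·1 = 1/3 ✓
b·Ac: (-219018975/434708836)·(-12/5) + (-34855975/108677209)·3413/1050 = 1/6 ✓
b·c³: 10925584/57534993·729/64 + (-219018975/434708836)·(-551368/1157625) + (-34855975/108677209)·1 = 16772383423/8054899020 ≠ 1/4 ⇒ order 3.
b·(c∘Ac): (-219018975/434708836)·328/175 + (-34855975/108677209)·3413/1050 = -76208665/38356662 ≠ 1/8
b·Ac²: (-219018975/434708836)·(-27/5) + (-34855975/108677209)·4895461/441000 = -229960682647/273866566680 ≠ 1/12
b·A²c: (-34855975/108677209)·(-96/25) = 133846944/108677209 ≠ 1/24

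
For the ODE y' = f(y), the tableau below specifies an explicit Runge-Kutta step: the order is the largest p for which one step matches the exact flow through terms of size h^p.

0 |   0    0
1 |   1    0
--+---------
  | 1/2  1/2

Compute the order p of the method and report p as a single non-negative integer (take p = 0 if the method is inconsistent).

2

b = (1/2, 1/2)
c = (0, 1)
Σ b_i: 1/2·1 + 1/2·1 = 1 ✓
b·c: 1/2·1 = 1/2 ✓; 2 stages ⇒ order 2.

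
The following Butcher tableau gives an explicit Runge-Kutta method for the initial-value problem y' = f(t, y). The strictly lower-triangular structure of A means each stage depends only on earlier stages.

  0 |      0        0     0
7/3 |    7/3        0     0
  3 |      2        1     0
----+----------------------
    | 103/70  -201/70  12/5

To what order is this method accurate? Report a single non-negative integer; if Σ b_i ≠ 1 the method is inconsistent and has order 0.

2

b = (103/70, -201/70, 12/5)
c = (0, 7/3, 3)
Ac = (0, 0, 7/3)
Σ b_i: 103/70·1 + (-201/70)·1 + 12/5·1 = 1 ✓
b·c: (-201/70)·7/3 + 12/5·3 = 1/2 ✓
b·c²: (-201/70)·49/9 + 12/5·9 = 179/30 ≠ 1/3 ⇒ order 2.
b·Ac: 12/5·7/3 = 28/5 ≠ 1/6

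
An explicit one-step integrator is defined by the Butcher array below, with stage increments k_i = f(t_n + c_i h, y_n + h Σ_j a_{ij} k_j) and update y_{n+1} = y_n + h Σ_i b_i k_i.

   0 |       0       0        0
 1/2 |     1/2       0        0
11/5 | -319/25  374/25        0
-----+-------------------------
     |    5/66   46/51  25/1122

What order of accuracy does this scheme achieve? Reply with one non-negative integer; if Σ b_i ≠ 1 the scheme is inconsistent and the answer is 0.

b = (5/66, 46/51, 25/1122)
c = (0, 1/2, 11/5)
Ac = (0, 0, 187/25)
Σ b_i: 5/66·1 + 46/51·1 + 25/1122·1 = 1 ✓
b·c: 46/51·1/2 + 25/1122·11/5 = 1/2 ✓
b·c²: 46/51·1/4 + 25/1122·121/25 = 1/3 ✓
b·Ac: 25/1122·187/25 = 1/6 ✓; 3 stages ⇒ order 3.

3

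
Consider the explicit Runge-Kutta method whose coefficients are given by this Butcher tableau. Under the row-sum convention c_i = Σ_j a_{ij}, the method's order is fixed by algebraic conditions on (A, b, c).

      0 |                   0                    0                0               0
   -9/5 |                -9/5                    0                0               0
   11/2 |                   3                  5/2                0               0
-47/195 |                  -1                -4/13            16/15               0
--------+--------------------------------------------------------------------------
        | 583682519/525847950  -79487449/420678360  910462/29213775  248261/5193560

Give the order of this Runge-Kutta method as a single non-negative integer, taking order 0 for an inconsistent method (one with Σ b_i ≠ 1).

3

b = (583682519/525847950, -79487449/420678360, 910462/29213775, 248261/5193560)
c = (0, -9/5, 11/2, -47/195)
Ac = (0, 0, -9/2, 1252/195)
Σ b_i: 583682519/525847950·1 + (-79487449/420678360)·1 + 910462/29213775·1 + 248261/5193560·1 = 1 ✓
b·c: (-79487449/420678360)·(-9/5) + 910462/29213775·11/2 + 248261/5193560·(-47/195) = 1/2 ✓
b·c²: (-79487449/420678360)·81/25 + 910462/29213775·121/4 + 248261/5193560·2209/38025 = 1/3 ✓
b·Ac: 910462/29213775·(-9/2) + 248261/5193560·1252/195 = 1/6 ✓
b·c³: (-79487449/420678360)·(-729/125) + 910462/29213775·1331/8 + 248261/5193560·(-103823/7414875) = 55095293629/8764132500 ≠ 1/4 ⇒ order 3.
b·(c∘Ac): 910462/29213775·(-99/4) + 248261/5193560·(-58844/38025) = -123474902/146068875 ≠ 1/8
b·Ac²: 910462/29213775·81/10 + 248261/5193560·30488/975 = 85069904/48689625 ≠ 1/12
b·A²c: 248261/5193560·(-24/5) = -744783/3245975 ≠ 1/24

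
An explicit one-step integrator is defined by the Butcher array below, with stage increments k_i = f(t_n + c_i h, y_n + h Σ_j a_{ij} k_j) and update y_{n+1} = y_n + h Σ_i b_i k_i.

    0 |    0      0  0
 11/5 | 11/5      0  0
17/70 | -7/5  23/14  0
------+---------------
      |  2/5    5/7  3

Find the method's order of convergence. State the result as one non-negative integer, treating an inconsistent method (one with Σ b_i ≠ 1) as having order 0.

0

b = (2/5, 5/7, 3)
c = (0, 11/5, 17/70)
Ac = (0, 0, 253/70)
Σ b_i: 2/5·1 + 5/7·1 + 3·1 = 144/35 ≠ 1 ⇒ order 0.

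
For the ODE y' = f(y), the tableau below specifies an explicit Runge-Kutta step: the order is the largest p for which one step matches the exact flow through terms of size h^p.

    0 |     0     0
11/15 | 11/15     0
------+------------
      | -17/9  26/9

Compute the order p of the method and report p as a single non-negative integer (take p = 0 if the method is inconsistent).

b = (-17/9, 26/9)
c = (0, 11/15)
Σ b_i: (-17/9)·1 + 26/9·1 = 1 ✓
b·c: 26/9·11/15 = 286/135 ≠ 1/2 ⇒ order 1.

1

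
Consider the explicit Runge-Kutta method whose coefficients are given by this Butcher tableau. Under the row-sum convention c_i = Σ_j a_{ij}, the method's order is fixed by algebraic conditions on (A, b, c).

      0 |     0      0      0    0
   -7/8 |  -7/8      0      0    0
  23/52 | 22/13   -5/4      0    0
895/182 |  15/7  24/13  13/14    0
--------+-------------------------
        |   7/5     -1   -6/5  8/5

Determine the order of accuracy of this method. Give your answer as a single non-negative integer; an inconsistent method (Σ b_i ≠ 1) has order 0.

0

b = (7/5, -1, -6/5, 8/5)
c = (0, -7/8, 23/52, 895/182)
Ac = (0, 0, 35/32, -877/728)
Σ b_i: 7/5·1 + (-1)·1 + (-6/5)·1 + 8/5·1 = 4/5 ≠ 1 ⇒ order 0.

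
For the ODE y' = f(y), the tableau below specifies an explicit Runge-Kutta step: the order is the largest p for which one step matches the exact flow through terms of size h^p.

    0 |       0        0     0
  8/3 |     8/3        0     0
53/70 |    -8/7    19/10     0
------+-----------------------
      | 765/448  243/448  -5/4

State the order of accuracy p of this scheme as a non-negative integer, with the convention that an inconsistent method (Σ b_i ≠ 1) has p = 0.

b = (765/448, 243/448, -5/4)
c = (0, 8/3, 53/70)
Ac = (0, 0, 76/15)
Σ b_i: 765/448·1 + 243/448·1 + (-5/4)·1 = 1 ✓
b·c: 243/448·8/3 + (-5/4)·53/70 = 1/2 ✓
b·c²: 243/448·64/9 + (-5/4)·2809/4900 = 12311/3920 ≠ 1/3 ⇒ order 2.
b·Ac: (-5/4)·76/15 = -19/3 ≠ 1/6

2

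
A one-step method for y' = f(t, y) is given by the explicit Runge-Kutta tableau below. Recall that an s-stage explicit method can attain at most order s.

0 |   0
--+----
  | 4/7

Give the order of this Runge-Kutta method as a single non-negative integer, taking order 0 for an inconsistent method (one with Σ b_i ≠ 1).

b = (4/7)
c = (0)
Σ b_i: 4/7·1 = 4/7 ≠ 1 ⇒ order 0.

0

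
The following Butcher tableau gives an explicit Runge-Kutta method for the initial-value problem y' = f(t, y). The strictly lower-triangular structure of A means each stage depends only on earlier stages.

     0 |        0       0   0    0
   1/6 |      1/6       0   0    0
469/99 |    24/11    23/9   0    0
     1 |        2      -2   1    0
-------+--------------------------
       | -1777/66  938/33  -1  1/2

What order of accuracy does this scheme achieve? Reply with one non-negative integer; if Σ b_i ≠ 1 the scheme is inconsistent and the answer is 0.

2

b = (-1777/66, 938/33, -1, 1/2)
c = (0, 1/6, 469/99, 1)
Ac = (0, 0, 23/54, 436/99)
Σ b_i: (-1777/66)·1 + 938/33·1 + (-1)·1 + 1/2·1 = 1 ✓
b·c: 938/33·1/6 + (-1)·469/99 + 1/2·1 = 1/2 ✓
b·c²: 938/33·1/36 + (-1)·219961/9801 + 1/2·1 = -207322/9801 ≠ 1/3 ⇒ order 2.
b·Ac: (-1)·23/54 + 1/2·436/99 = 1055/594 ≠ 1/6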